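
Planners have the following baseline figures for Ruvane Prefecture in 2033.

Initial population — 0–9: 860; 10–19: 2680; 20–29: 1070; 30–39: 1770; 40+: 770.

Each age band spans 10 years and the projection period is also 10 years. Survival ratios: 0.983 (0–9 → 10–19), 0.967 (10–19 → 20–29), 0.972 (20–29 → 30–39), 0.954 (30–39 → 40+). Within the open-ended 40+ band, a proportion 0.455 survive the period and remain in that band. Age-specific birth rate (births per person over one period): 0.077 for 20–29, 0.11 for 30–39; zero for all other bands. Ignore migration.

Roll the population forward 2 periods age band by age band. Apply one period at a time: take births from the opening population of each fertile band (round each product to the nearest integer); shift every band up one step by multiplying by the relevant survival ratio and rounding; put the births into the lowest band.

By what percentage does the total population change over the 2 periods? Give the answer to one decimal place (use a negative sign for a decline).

-18.3

Numbering the groups 1..5 from youngest to oldest:
— Period 1 —
Births: 1070 * 0.077 = 82 ; 1770 * 0.11 = 195 → total 277
Group 2: 860 * 0.983 = 845
Group 3: 2680 * 0.967 = 2592
Group 4: 1070 * 0.972 = 1040
Group 5: 1770 * 0.954 + 770 * 0.455 = 1689 + 350 = 2039
Population now: 0–9=277, 10–19=845, 20–29=2592, 30–39=1040, 40+=2039
— Period 2 —
Births: 2592 * 0.077 = 200 ; 1040 * 0.11 = 114 → total 314
Group 2: 277 * 0.983 = 272
Group 3: 845 * 0.967 = 817
Group 4: 2592 * 0.972 = 2519
Group 5: 1040 * 0.954 + 2039 * 0.455 = 992 + 928 = 1920
Population now: 0–9=314, 10–19=272, 20–29=817, 30–39=2519, 40+=1920
Total: 7150 → 5842; change = -1308; percentage change = -18.3%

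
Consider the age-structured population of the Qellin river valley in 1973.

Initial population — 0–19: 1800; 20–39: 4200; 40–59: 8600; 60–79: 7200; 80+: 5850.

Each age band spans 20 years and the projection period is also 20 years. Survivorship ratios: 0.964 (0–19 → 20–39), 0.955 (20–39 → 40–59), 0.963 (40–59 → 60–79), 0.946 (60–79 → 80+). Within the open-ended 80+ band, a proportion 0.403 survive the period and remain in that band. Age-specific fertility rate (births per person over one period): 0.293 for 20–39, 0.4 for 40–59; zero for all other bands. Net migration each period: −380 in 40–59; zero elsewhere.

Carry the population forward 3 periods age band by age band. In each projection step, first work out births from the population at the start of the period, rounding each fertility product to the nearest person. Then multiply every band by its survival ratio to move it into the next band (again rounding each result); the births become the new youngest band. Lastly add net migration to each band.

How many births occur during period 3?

1830

After projecting period 1:
Births: 4200 * 0.293 = 1231 ; 8600 * 0.4 = 3440 ⇒ total 4671
20–39: 1800 * 0.964 = 1735
40–59: 4200 * 0.955 = 4011
60–79: 8600 * 0.963 = 8282
80+: 7200 * 0.946 + 5850 * 0.403 = 6811 + 2358 = 9169
Net migration: 40–59 − 380 → 3631
Giving 4671 / 1735 / 3631 / 8282 / 9169.
After projecting period 2:
Births: 1735 * 0.293 = 508 ; 3631 * 0.4 = 1452 ⇒ total 1960
20–39: 4671 * 0.964 = 4503
40–59: 1735 * 0.955 = 1657
60–79: 3631 * 0.963 = 3497
80+: 8282 * 0.946 + 9169 * 0.403 = 7835 + 3695 = 11530
Net migration: 40–59 − 380 → 1277
Giving 1960 / 4503 / 1277 / 3497 / 11530.
After projecting period 3:
Births: 4503 * 0.293 = 1319 ; 1277 * 0.4 = 511 ⇒ total 1830
20–39: 1960 * 0.964 = 1889
40–59: 4503 * 0.955 = 4300
60–79: 1277 * 0.963 = 1230
80+: 3497 * 0.946 + 11530 * 0.403 = 3308 + 4647 = 7955
Net migration: 40–59 − 380 → 3920
Giving 1830 / 1889 / 3920 / 1230 / 7955.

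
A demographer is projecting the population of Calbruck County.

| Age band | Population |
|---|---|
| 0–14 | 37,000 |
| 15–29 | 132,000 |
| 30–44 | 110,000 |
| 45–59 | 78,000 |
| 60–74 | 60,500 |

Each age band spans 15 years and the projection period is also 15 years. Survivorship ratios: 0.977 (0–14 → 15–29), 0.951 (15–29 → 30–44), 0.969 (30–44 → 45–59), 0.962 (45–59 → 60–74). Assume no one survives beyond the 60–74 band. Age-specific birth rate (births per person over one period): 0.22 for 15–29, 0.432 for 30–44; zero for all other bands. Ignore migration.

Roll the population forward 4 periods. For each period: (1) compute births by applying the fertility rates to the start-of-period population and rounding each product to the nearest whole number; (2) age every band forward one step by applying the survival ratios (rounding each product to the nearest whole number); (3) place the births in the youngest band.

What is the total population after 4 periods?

233434

Let group 1 be 0–14 through group 5 = 60–74.
Period 1:
Births: 132000 * 0.22 = 29040 ; 110000 * 0.432 = 47520 ⇒ total 76560
Group 2: 37000 * 0.977 = 36149
Group 3: 132000 * 0.951 = 125532
Group 4: 110000 * 0.969 = 106590
Group 5: 78000 * 0.962 = 75036
End of period: [76560, 36149, 125532, 106590, 75036]
Period 2:
Births: 36149 * 0.22 = 7953 ; 125532 * 0.432 = 54230 ⇒ total 62183
Group 2: 76560 * 0.977 = 74799
Group 3: 36149 * 0.951 = 34378
Group 4: 125532 * 0.969 = 121641
Group 5: 106590 * 0.962 = 102540
End of period: [62183, 74799, 34378, 121641, 102540]
Period 3:
Births: 74799 * 0.22 = 16456 ; 34378 * 0.432 = 14851 ⇒ total 31307
Group 2: 62183 * 0.977 = 60753
Group 3: 74799 * 0.951 = 71134
Group 4: 34378 * 0.969 = 33312
Group 5: 121641 * 0.962 = 117019
End of period: [31307, 60753, 71134, 33312, 117019]
Period 4:
Births: 60753 * 0.22 = 13366 ; 71134 * 0.432 = 30730 ⇒ total 44096
Group 2: 31307 * 0.977 = 30587
Group 3: 60753 * 0.951 = 57776
Group 4: 71134 * 0.969 = 68929
Group 5: 33312 * 0.962 = 32046
End of period: [44096, 30587, 57776, 68929, 32046]
Total after period 4: 44096 + 30587 + 57776 + 68929 + 32046 = 233434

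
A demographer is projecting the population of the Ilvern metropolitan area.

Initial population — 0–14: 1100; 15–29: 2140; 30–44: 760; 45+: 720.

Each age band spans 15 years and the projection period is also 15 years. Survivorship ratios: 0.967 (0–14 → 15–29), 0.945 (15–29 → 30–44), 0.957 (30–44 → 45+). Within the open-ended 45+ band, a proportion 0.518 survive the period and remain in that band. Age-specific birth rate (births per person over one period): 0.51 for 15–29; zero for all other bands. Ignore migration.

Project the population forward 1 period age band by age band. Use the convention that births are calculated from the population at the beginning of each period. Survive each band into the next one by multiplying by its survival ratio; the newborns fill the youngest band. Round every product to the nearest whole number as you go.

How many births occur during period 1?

1091

(Bands numbered youngest = 1 to oldest = 4.)
— Period 1 —
Births: 2140 × 0.51 = 1091
Band 2: 1100 × 0.967 = 1064
Band 3: 2140 × 0.945 = 2022
Band 4: 760 × 0.957 + 720 × 0.518 = 727 + 373 = 1100
Giving 1091 / 1064 / 2022 / 1100.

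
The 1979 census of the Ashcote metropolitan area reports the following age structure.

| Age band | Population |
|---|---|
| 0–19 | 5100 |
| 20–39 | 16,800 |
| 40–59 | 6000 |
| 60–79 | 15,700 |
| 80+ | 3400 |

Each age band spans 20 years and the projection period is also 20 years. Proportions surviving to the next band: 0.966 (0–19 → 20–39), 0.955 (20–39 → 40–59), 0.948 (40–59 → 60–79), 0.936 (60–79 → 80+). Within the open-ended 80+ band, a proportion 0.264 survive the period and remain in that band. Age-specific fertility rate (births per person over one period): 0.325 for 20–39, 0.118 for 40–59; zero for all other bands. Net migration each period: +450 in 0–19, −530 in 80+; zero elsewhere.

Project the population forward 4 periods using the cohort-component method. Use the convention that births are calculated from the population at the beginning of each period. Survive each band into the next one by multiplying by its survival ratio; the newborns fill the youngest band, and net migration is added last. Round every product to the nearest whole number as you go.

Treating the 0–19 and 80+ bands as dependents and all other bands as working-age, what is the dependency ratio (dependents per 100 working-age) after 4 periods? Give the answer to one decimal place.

Call the bands 1 to 5, youngest first.
[period 1]
Births: 16800 * 0.325 = 5460, 6000 * 0.118 = 708 — total 6168
Band 2: 5100 * 0.966 = 4927
Band 3: 16800 * 0.955 = 16044
Band 4: 6000 * 0.948 = 5688
Band 5: 15700 * 0.936 + 3400 * 0.264 = 14695 + 898 = 15593
Net migration: Band 1 + 450 → 6618; Band 5 − 530 → 15063
→ [6618, 4927, 16044, 5688, 15063]
[period 2]
Births: 4927 * 0.325 = 1601, 16044 * 0.118 = 1893 — total 3494
Band 2: 6618 * 0.966 = 6393
Band 3: 4927 * 0.955 = 4705
Band 4: 16044 * 0.948 = 15210
Band 5: 5688 * 0.936 + 15063 * 0.264 = 5324 + 3977 = 9301
Net migration: Band 1 + 450 → 3944; Band 5 − 530 → 8771
→ [3944, 6393, 4705, 15210, 8771]
[period 3]
Births: 6393 * 0.325 = 2078, 4705 * 0.118 = 555 — total 2633
Band 2: 3944 * 0.966 = 3810
Band 3: 6393 * 0.955 = 6105
Band 4: 4705 * 0.948 = 4460
Band 5: 15210 * 0.936 + 8771 * 0.264 = 14237 + 2316 = 16553
Net migration: Band 1 + 450 → 3083; Band 5 − 530 → 16023
→ [3083, 3810, 6105, 4460, 16023]
[period 4]
Births: 3810 * 0.325 = 1238, 6105 * 0.118 = 720 — total 1958
Band 2: 3083 * 0.966 = 2978
Band 3: 3810 * 0.955 = 3639
Band 4: 6105 * 0.948 = 5788
Band 5: 4460 * 0.936 + 16023 * 0.264 = 4175 + 4230 = 8405
Net migration: Band 1 + 450 → 2408; Band 5 − 530 → 7875
→ [2408, 2978, 3639, 5788, 7875]
Dependents (band 0–19 + band 80+) = 2408 + 7875 = 10283; working-age = 12405; ratio = 10283/12405 × 100 = 82.9

82.9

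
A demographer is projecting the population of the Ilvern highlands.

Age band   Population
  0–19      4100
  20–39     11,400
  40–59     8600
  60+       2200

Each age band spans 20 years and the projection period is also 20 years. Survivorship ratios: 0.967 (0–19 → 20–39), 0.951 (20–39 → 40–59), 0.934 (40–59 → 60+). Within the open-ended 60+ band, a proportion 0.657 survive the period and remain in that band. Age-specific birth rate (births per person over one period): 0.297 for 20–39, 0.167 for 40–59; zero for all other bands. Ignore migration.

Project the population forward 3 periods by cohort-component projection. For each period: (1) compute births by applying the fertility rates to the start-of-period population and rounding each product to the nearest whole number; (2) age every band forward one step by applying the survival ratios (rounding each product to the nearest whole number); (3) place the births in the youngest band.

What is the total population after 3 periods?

23604

Call the bands 1 to 4, youngest first.
Period 1:
Births: 11400 × 0.297 = 3386 ; 8600 × 0.167 = 1436 → total 4822
Band 2: 4100 × 0.967 = 3965
Band 3: 11400 × 0.951 = 10841
Band 4: 8600 × 0.934 + 2200 × 0.657 = 8032 + 1445 = 9477
End of period: [4822, 3965, 10841, 9477]
Period 2:
Births: 3965 × 0.297 = 1178 ; 10841 × 0.167 = 1810 → total 2988
Band 2: 4822 × 0.967 = 4663
Band 3: 3965 × 0.951 = 3771
Band 4: 10841 × 0.934 + 9477 × 0.657 = 10125 + 6226 = 16351
End of period: [2988, 4663, 3771, 16351]
Period 3:
Births: 4663 × 0.297 = 1385 ; 3771 × 0.167 = 630 → total 2015
Band 2: 2988 × 0.967 = 2889
Band 3: 4663 × 0.951 = 4435
Band 4: 3771 × 0.934 + 16351 × 0.657 = 3522 + 10743 = 14265
End of period: [2015, 2889, 4435, 14265]
Total after period 3: 2015 + 2889 + 4435 + 14265 = 23604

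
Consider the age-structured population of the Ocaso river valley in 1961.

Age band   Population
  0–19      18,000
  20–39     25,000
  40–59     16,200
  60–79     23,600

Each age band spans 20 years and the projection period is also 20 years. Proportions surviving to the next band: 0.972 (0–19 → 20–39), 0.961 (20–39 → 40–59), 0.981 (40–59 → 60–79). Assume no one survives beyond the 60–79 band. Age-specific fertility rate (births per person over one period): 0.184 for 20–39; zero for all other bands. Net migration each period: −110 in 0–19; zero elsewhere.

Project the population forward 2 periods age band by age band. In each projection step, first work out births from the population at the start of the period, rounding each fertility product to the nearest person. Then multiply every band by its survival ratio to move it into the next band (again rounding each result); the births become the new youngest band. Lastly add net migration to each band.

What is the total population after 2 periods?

Period 1:
Births: 25000 × 0.184 = 4600
20–39: 18000 × 0.972 = 17496
40–59: 25000 × 0.961 = 24025
60–79: 16200 × 0.981 = 15892
Net migration: 0–19 − 110 → 4490
→ [4490, 17496, 24025, 15892]
Period 2:
Births: 17496 × 0.184 = 3219
20–39: 4490 × 0.972 = 4364
40–59: 17496 × 0.961 = 16814
60–79: 24025 × 0.981 = 23569
Net migration: 0–19 − 110 → 3109
→ [3109, 4364, 16814, 23569]
Total after period 2: 3109 + 4364 + 16814 + 23569 = 47856

47856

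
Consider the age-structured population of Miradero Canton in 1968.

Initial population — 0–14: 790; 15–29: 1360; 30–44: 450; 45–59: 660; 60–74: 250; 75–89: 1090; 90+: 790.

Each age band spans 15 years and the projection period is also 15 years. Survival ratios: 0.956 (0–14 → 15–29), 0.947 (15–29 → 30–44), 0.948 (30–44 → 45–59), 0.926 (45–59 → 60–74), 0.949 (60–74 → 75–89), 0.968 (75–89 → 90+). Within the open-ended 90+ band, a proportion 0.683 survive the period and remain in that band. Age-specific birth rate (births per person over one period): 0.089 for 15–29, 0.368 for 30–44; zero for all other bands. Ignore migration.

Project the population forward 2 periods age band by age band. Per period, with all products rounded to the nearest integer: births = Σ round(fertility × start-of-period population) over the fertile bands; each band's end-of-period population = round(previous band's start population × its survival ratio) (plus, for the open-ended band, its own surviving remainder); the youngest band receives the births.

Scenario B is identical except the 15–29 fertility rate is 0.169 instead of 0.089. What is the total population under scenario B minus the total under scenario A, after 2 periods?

Period 1:
Births: 1360 × 0.089 = 121  |  450 × 0.368 = 166 ⇒ total 287
15–29: 790 × 0.956 = 755
30–44: 1360 × 0.947 = 1288
45–59: 450 × 0.948 = 427
60–74: 660 × 0.926 = 611
75–89: 250 × 0.949 = 237
90+: 1090 × 0.968 + 790 × 0.683 = 1055 + 540 = 1595
→ [287, 755, 1288, 427, 611, 237, 1595]
Period 2:
Births: 755 × 0.089 = 67  |  1288 × 0.368 = 474 ⇒ total 541
15–29: 287 × 0.956 = 274
30–44: 755 × 0.947 = 715
45–59: 1288 × 0.948 = 1221
60–74: 427 × 0.926 = 395
75–89: 611 × 0.949 = 580
90+: 237 × 0.968 + 1595 × 0.683 = 229 + 1089 = 1318
→ [541, 274, 715, 1221, 395, 580, 1318]
Scenario A total after 2 periods: 5044
Scenario B projection —
Period 1:
Births: 1360 × 0.169 = 230  |  450 × 0.368 = 166 ⇒ total 396
15–29: 790 × 0.956 = 755
30–44: 1360 × 0.947 = 1288
45–59: 450 × 0.948 = 427
60–74: 660 × 0.926 = 611
75–89: 250 × 0.949 = 237
90+: 1090 × 0.968 + 790 × 0.683 = 1055 + 540 = 1595
→ [396, 755, 1288, 427, 611, 237, 1595]
Period 2:
Births: 755 × 0.169 = 128  |  1288 × 0.368 = 474 ⇒ total 602
15–29: 396 × 0.956 = 379
30–44: 755 × 0.947 = 715
45–59: 1288 × 0.948 = 1221
60–74: 427 × 0.926 = 395
75–89: 611 × 0.949 = 580
90+: 237 × 0.968 + 1595 × 0.683 = 229 + 1089 = 1318
→ [602, 379, 715, 1221, 395, 580, 1318]
Scenario B total after 2 periods: 5210
Difference B − A = 5210 − 5044 = 166

166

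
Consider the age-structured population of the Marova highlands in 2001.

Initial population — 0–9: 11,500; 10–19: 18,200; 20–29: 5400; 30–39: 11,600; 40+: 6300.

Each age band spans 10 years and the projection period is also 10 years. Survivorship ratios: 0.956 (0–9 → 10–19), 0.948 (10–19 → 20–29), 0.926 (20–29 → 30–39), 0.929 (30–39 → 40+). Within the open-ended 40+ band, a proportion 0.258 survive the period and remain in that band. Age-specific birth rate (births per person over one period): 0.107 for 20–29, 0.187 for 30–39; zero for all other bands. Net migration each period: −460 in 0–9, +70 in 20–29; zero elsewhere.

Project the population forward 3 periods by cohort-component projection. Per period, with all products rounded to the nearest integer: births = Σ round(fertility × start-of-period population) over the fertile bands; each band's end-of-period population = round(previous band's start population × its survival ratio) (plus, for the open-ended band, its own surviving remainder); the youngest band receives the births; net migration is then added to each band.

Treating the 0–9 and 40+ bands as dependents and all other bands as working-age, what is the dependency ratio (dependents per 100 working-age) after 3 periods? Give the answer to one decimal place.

[period 1]
Births: 5400 × 0.107 = 578  |  11600 × 0.187 = 2169 ⇒ total 2747
10–19: 11500 × 0.956 = 10994
20–29: 18200 × 0.948 = 17254
30–39: 5400 × 0.926 = 5000
40+: 11600 × 0.929 + 6300 × 0.258 = 10776 + 1625 = 12401
Net migration: 0–9 − 460 → 2287; 20–29 + 70 → 17324
Giving 2287 / 10994 / 17324 / 5000 / 12401.
[period 2]
Births: 17324 × 0.107 = 1854  |  5000 × 0.187 = 935 ⇒ total 2789
10–19: 2287 × 0.956 = 2186
20–29: 10994 × 0.948 = 10422
30–39: 17324 × 0.926 = 16042
40+: 5000 × 0.929 + 12401 × 0.258 = 4645 + 3199 = 7844
Net migration: 0–9 − 460 → 2329; 20–29 + 70 → 10492
Giving 2329 / 2186 / 10492 / 16042 / 7844.
[period 3]
Births: 10492 × 0.107 = 1123  |  16042 × 0.187 = 3000 ⇒ total 4123
10–19: 2329 × 0.956 = 2227
20–29: 2186 × 0.948 = 2072
30–39: 10492 × 0.926 = 9716
40+: 16042 × 0.929 + 7844 × 0.258 = 14903 + 2024 = 16927
Net migration: 0–9 − 460 → 3663; 20–29 + 70 → 2142
Giving 3663 / 2227 / 2142 / 9716 / 16927.
Dependents (band 0–9 + band 40+) = 3663 + 16927 = 20590; working-age = 14085; ratio = 20590/14085 × 100 = 146.2

146.2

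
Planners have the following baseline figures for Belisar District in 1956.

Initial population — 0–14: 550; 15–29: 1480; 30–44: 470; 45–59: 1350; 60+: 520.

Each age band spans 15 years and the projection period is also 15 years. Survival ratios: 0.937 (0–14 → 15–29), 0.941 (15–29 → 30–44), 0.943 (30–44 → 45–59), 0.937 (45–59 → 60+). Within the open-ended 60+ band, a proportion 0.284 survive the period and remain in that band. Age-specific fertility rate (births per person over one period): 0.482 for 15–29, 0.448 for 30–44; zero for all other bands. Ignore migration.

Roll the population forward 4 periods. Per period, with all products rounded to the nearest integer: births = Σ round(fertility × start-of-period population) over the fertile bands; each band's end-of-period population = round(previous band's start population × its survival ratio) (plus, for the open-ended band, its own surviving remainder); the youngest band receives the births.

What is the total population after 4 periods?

3734

Period 1:
Births: 1480 × 0.482 = 713 ; 470 × 0.448 = 211 ⇒ total 924
15–29: 550 × 0.937 = 515
30–44: 1480 × 0.941 = 1393
45–59: 470 × 0.943 = 443
60+: 1350 × 0.937 + 520 × 0.284 = 1265 + 148 = 1413
→ [924, 515, 1393, 443, 1413]
Period 2:
Births: 515 × 0.482 = 248 ; 1393 × 0.448 = 624 ⇒ total 872
15–29: 924 × 0.937 = 866
30–44: 515 × 0.941 = 485
45–59: 1393 × 0.943 = 1314
60+: 443 × 0.937 + 1413 × 0.284 = 415 + 401 = 816
→ [872, 866, 485, 1314, 816]
Period 3:
Births: 866 × 0.482 = 417 ; 485 × 0.448 = 217 ⇒ total 634
15–29: 872 × 0.937 = 817
30–44: 866 × 0.941 = 815
45–59: 485 × 0.943 = 457
60+: 1314 × 0.937 + 816 × 0.284 = 1231 + 232 = 1463
→ [634, 817, 815, 457, 1463]
Period 4:
Births: 817 × 0.482 = 394 ; 815 × 0.448 = 365 ⇒ total 759
15–29: 634 × 0.937 = 594
30–44: 817 × 0.941 = 769
45–59: 815 × 0.943 = 769
60+: 457 × 0.937 + 1463 × 0.284 = 428 + 415 = 843
→ [759, 594, 769, 769, 843]
Total after period 4: 759 + 594 + 769 + 769 + 843 = 3734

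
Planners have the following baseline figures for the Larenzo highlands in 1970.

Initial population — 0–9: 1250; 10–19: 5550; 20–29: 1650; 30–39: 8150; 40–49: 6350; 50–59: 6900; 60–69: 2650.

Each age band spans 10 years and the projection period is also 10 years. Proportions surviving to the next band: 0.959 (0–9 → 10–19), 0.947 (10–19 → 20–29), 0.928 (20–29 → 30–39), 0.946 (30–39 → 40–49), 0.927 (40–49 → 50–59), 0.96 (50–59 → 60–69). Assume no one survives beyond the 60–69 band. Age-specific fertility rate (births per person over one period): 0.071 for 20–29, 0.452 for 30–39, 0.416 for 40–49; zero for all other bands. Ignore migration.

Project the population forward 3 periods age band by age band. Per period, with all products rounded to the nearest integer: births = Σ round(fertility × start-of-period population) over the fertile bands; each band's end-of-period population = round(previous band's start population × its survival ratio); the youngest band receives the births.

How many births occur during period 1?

6443

Call the bands 1 to 7, youngest first.
— Period 1 —
Births: 1650 * 0.071 = 117  |  8150 * 0.452 = 3684  |  6350 * 0.416 = 2642 ⇒ total 6443
Band 2: 1250 * 0.959 = 1199
Band 3: 5550 * 0.947 = 5256
Band 4: 1650 * 0.928 = 1531
Band 5: 8150 * 0.946 = 7710
Band 6: 6350 * 0.927 = 5886
Band 7: 6900 * 0.96 = 6624
Population now: 0–9=6443, 10–19=1199, 20–29=5256, 30–39=1531, 40–49=7710, 50–59=5886, 60–69=6624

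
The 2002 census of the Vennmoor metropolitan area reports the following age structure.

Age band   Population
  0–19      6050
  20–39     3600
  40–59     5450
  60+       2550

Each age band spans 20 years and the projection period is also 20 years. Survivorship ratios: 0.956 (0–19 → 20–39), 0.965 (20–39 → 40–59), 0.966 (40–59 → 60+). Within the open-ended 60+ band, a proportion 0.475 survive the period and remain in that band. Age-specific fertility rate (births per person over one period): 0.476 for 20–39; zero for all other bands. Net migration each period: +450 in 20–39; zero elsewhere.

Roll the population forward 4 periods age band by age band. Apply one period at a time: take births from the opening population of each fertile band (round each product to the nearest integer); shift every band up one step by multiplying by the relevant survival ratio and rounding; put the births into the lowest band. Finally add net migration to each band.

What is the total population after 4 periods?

12293

Period 1.
Births: 3600 × 0.476 = 1714
20–39: 6050 × 0.956 = 5784
40–59: 3600 × 0.965 = 3474
60+: 5450 × 0.966 + 2550 × 0.475 = 5265 + 1211 = 6476
Net migration: 20–39 + 450 → 6234
Population now: 0–19=1714, 20–39=6234, 40–59=3474, 60+=6476
Period 2.
Births: 6234 × 0.476 = 2967
20–39: 1714 × 0.956 = 1639
40–59: 6234 × 0.965 = 6016
60+: 3474 × 0.966 + 6476 × 0.475 = 3356 + 3076 = 6432
Net migration: 20–39 + 450 → 2089
Population now: 0–19=2967, 20–39=2089, 40–59=6016, 60+=6432
Period 3.
Births: 2089 × 0.476 = 994
20–39: 2967 × 0.956 = 2836
40–59: 2089 × 0.965 = 2016
60+: 6016 × 0.966 + 6432 × 0.475 = 5811 + 3055 = 8866
Net migration: 20–39 + 450 → 3286
Population now: 0–19=994, 20–39=3286, 40–59=2016, 60+=8866
Period 4.
Births: 3286 × 0.476 = 1564
20–39: 994 × 0.956 = 950
40–59: 3286 × 0.965 = 3171
60+: 2016 × 0.966 + 8866 × 0.475 = 1947 + 4211 = 6158
Net migration: 20–39 + 450 → 1400
Population now: 0–19=1564, 20–39=1400, 40–59=3171, 60+=6158
Total after period 4: 1564 + 1400 + 3171 + 6158 = 12293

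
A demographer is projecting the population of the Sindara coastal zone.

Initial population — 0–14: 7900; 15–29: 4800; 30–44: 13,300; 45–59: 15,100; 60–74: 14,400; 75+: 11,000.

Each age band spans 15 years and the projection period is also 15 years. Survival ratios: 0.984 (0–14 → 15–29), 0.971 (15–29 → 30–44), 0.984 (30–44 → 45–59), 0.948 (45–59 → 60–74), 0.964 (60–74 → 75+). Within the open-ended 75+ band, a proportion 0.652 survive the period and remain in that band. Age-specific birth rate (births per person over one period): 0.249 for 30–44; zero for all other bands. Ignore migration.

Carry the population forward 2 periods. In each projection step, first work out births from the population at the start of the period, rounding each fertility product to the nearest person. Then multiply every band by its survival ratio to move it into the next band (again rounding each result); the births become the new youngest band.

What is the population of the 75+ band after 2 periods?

(Bands numbered youngest = 1 to oldest = 6.)
After projecting period 1:
Births: 13300 * 0.249 = 3312
Band 2: 7900 * 0.984 = 7774
Band 3: 4800 * 0.971 = 4661
Band 4: 13300 * 0.984 = 13087
Band 5: 15100 * 0.948 = 14315
Band 6: 14400 * 0.964 + 11000 * 0.652 = 13882 + 7172 = 21054
End of period: [3312, 7774, 4661, 13087, 14315, 21054]
After projecting period 2:
Births: 4661 * 0.249 = 1161
Band 2: 3312 * 0.984 = 3259
Band 3: 7774 * 0.971 = 7549
Band 4: 4661 * 0.984 = 4586
Band 5: 13087 * 0.948 = 12406
Band 6: 14315 * 0.964 + 21054 * 0.652 = 13800 + 13727 = 27527
End of period: [1161, 3259, 7549, 4586, 12406, 27527]

27527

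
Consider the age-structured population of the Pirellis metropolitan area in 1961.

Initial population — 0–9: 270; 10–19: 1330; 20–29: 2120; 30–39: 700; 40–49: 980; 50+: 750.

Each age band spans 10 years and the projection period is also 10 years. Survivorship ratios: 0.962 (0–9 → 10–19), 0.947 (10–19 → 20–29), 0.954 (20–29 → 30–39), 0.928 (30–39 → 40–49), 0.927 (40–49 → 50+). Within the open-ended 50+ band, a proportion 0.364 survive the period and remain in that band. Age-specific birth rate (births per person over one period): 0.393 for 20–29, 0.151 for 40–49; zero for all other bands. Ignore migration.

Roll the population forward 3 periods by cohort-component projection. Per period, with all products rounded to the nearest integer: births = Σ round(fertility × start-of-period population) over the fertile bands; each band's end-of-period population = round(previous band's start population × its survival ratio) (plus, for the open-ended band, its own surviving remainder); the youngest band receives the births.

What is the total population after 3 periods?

Period 1.
Births: 2120 * 0.393 = 833, 980 * 0.151 = 148 ⇒ total 981
10–19: 270 * 0.962 = 260
20–29: 1330 * 0.947 = 1260
30–39: 2120 * 0.954 = 2022
40–49: 700 * 0.928 = 650
50+: 980 * 0.927 + 750 * 0.364 = 908 + 273 = 1181
Population now: 0–9=981, 10–19=260, 20–29=1260, 30–39=2022, 40–49=650, 50+=1181
Period 2.
Births: 1260 * 0.393 = 495, 650 * 0.151 = 98 ⇒ total 593
10–19: 981 * 0.962 = 944
20–29: 260 * 0.947 = 246
30–39: 1260 * 0.954 = 1202
40–49: 2022 * 0.928 = 1876
50+: 650 * 0.927 + 1181 * 0.364 = 603 + 430 = 1033
Population now: 0–9=593, 10–19=944, 20–29=246, 30–39=1202, 40–49=1876, 50+=1033
Period 3.
Births: 246 * 0.393 = 97, 1876 * 0.151 = 283 ⇒ total 380
10–19: 593 * 0.962 = 570
20–29: 944 * 0.947 = 894
30–39: 246 * 0.954 = 235
40–49: 1202 * 0.928 = 1115
50+: 1876 * 0.927 + 1033 * 0.364 = 1739 + 376 = 2115
Population now: 0–9=380, 10–19=570, 20–29=894, 30–39=235, 40–49=1115, 50+=2115
Total after period 3: 380 + 570 + 894 + 235 + 1115 + 2115 = 5309

5309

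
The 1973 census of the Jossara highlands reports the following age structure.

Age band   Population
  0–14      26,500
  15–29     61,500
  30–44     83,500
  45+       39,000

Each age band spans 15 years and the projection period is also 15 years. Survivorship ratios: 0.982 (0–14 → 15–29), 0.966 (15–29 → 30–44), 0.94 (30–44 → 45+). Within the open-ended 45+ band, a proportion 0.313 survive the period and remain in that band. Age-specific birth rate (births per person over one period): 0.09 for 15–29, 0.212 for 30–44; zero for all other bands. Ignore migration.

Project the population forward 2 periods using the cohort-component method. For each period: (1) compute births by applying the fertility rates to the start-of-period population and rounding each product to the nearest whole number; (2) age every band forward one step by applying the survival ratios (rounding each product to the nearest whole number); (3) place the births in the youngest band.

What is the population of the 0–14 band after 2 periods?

(Groups numbered youngest = 1 to oldest = 4.)
Period 1.
Births: 61500 × 0.09 = 5535, 83500 × 0.212 = 17702 → total 23237
Group 2: 26500 × 0.982 = 26023
Group 3: 61500 × 0.966 = 59409
Group 4: 83500 × 0.94 + 39000 × 0.313 = 78490 + 12207 = 90697
→ [23237, 26023, 59409, 90697]
Period 2.
Births: 26023 × 0.09 = 2342, 59409 × 0.212 = 12595 → total 14937
Group 2: 23237 × 0.982 = 22819
Group 3: 26023 × 0.966 = 25138
Group 4: 59409 × 0.94 + 90697 × 0.313 = 55844 + 28388 = 84232
→ [14937, 22819, 25138, 84232]

14937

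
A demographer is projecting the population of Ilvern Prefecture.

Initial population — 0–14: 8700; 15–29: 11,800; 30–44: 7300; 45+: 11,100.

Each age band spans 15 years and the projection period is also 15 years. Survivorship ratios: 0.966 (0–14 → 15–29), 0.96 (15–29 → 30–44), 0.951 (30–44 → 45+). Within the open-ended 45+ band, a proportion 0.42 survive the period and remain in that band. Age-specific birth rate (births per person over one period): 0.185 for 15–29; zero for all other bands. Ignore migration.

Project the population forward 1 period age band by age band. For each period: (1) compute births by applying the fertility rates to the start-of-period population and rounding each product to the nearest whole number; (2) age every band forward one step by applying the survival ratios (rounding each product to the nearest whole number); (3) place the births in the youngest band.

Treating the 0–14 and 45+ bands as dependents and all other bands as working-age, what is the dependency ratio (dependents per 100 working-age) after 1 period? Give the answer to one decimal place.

69.9

After projecting period 1:
Births: 11800 * 0.185 = 2183
15–29: 8700 * 0.966 = 8404
30–44: 11800 * 0.96 = 11328
45+: 7300 * 0.951 + 11100 * 0.42 = 6942 + 4662 = 11604
→ [2183, 8404, 11328, 11604]
Dependents (band 0–14 + band 45+) = 2183 + 11604 = 13787; working-age = 19732; ratio = 13787/19732 × 100 = 69.9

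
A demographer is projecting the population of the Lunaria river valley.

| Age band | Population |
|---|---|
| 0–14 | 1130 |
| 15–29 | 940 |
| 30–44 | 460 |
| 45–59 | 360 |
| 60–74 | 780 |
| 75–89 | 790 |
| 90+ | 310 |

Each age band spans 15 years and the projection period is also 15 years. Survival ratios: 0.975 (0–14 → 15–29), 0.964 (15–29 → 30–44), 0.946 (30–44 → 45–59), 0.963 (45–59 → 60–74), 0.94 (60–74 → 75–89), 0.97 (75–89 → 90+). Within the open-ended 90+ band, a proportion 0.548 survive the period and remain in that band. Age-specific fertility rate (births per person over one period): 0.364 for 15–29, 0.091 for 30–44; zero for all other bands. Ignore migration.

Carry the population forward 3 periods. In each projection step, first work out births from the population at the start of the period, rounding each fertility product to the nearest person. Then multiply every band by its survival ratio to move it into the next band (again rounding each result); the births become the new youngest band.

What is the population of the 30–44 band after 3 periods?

361

After projecting period 1:
Births: 940 × 0.364 = 342 ; 460 × 0.091 = 42 — total 384
15–29: 1130 × 0.975 = 1102
30–44: 940 × 0.964 = 906
45–59: 460 × 0.946 = 435
60–74: 360 × 0.963 = 347
75–89: 780 × 0.94 = 733
90+: 790 × 0.97 + 310 × 0.548 = 766 + 170 = 936
End of period: [384, 1102, 906, 435, 347, 733, 936]
After projecting period 2:
Births: 1102 × 0.364 = 401 ; 906 × 0.091 = 82 — total 483
15–29: 384 × 0.975 = 374
30–44: 1102 × 0.964 = 1062
45–59: 906 × 0.946 = 857
60–74: 435 × 0.963 = 419
75–89: 347 × 0.94 = 326
90+: 733 × 0.97 + 936 × 0.548 = 711 + 513 = 1224
End of period: [483, 374, 1062, 857, 419, 326, 1224]
After projecting period 3:
Births: 374 × 0.364 = 136 ; 1062 × 0.091 = 97 — total 233
15–29: 483 × 0.975 = 471
30–44: 374 × 0.964 = 361
45–59: 1062 × 0.946 = 1005
60–74: 857 × 0.963 = 825
75–89: 419 × 0.94 = 394
90+: 326 × 0.97 + 1224 × 0.548 = 316 + 671 = 987
End of period: [233, 471, 361, 1005, 825, 394, 987]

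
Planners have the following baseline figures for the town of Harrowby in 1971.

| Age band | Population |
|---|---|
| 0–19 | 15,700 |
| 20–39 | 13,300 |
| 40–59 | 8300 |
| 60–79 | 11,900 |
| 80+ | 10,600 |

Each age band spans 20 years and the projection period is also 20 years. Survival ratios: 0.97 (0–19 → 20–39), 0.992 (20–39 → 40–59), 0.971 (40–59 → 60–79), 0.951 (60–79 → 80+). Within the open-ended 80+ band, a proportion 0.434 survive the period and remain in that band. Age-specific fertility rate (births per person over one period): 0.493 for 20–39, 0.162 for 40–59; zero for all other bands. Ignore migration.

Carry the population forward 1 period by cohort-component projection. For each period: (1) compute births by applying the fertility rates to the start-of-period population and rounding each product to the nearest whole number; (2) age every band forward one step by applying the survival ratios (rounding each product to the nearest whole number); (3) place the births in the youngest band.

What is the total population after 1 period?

60301

Period 1:
Births: 13300 * 0.493 = 6557, 8300 * 0.162 = 1345 → 7902
20–39: 15700 * 0.97 = 15229
40–59: 13300 * 0.992 = 13194
60–79: 8300 * 0.971 = 8059
80+: 11900 * 0.951 + 10600 * 0.434 = 11317 + 4600 = 15917
Giving 7902 / 15229 / 13194 / 8059 / 15917.
Total after period 1: 7902 + 15229 + 13194 + 8059 + 15917 = 60301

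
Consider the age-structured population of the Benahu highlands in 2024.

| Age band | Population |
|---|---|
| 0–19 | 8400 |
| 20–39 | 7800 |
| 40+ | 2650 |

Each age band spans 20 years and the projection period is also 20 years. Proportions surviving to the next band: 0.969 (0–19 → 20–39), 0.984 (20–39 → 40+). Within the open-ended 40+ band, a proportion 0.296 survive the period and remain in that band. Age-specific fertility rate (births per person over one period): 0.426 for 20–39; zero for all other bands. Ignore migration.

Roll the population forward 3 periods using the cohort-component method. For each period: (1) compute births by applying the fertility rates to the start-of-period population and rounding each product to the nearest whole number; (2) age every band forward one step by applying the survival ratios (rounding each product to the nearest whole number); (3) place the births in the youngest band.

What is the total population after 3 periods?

Period 1.
Births: 7800 × 0.426 = 3323
20–39: 8400 × 0.969 = 8140
40+: 7800 × 0.984 + 2650 × 0.296 = 7675 + 784 = 8459
Giving 3323 / 8140 / 8459.
Period 2.
Births: 8140 × 0.426 = 3468
20–39: 3323 × 0.969 = 3220
40+: 8140 × 0.984 + 8459 × 0.296 = 8010 + 2504 = 10514
Giving 3468 / 3220 / 10514.
Period 3.
Births: 3220 × 0.426 = 1372
20–39: 3468 × 0.969 = 3360
40+: 3220 × 0.984 + 10514 × 0.296 = 3168 + 3112 = 6280
Giving 1372 / 3360 / 6280.
Total after period 3: 1372 + 3360 + 6280 = 11012

11012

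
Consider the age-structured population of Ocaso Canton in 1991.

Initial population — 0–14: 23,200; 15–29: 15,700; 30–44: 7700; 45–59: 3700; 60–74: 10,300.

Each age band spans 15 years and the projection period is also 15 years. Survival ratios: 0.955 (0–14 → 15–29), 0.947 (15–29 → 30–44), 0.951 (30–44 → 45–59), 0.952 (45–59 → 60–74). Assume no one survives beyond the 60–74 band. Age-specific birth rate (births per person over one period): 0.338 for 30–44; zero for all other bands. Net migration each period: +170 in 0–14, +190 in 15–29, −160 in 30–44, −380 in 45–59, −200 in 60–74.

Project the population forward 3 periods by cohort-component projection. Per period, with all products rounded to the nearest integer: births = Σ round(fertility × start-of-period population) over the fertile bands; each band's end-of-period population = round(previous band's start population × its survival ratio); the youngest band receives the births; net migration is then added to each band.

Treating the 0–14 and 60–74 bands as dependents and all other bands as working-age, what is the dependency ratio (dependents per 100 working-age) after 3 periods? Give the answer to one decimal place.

73.6

Period 1:
Births: 7700 × 0.338 = 2603
15–29: 23200 × 0.955 = 22156
30–44: 15700 × 0.947 = 14868
45–59: 7700 × 0.951 = 7323
60–74: 3700 × 0.952 = 3522
Net migration: 0–14 + 170 → 2773; 15–29 + 190 → 22346; 30–44 − 160 → 14708; 45–59 − 380 → 6943; 60–74 − 200 → 3322
Population now: 0–14=2773, 15–29=22346, 30–44=14708, 45–59=6943, 60–74=3322
Period 2:
Births: 14708 × 0.338 = 4971
15–29: 2773 × 0.955 = 2648
30–44: 22346 × 0.947 = 21162
45–59: 14708 × 0.951 = 13987
60–74: 6943 × 0.952 = 6610
Net migration: 0–14 + 170 → 5141; 15–29 + 190 → 2838; 30–44 − 160 → 21002; 45–59 − 380 → 13607; 60–74 − 200 → 6410
Population now: 0–14=5141, 15–29=2838, 30–44=21002, 45–59=13607, 60–74=6410
Period 3:
Births: 21002 × 0.338 = 7099
15–29: 5141 × 0.955 = 4910
30–44: 2838 × 0.947 = 2688
45–59: 21002 × 0.951 = 19973
60–74: 13607 × 0.952 = 12954
Net migration: 0–14 + 170 → 7269; 15–29 + 190 → 5100; 30–44 − 160 → 2528; 45–59 − 380 → 19593; 60–74 − 200 → 12754
Population now: 0–14=7269, 15–29=5100, 30–44=2528, 45–59=19593, 60–74=12754
Dependents (band 0–14 + band 60–74) = 7269 + 12754 = 20023; working-age = 27221; ratio = 20023/27221 × 100 = 73.6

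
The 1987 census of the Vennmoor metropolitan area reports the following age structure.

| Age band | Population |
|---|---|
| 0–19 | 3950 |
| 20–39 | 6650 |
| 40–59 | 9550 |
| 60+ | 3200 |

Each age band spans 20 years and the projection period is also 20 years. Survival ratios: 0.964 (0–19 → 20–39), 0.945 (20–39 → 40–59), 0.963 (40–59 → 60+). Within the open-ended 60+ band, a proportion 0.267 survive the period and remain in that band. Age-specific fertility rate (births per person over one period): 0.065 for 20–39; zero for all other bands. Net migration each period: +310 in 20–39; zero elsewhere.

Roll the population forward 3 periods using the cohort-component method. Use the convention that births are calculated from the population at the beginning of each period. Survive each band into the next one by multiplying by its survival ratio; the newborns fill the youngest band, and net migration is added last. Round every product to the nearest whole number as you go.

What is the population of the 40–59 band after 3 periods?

(Bands numbered youngest = 1 to oldest = 4.)
After projecting period 1:
Births: 6650 * 0.065 = 432
Band 2: 3950 * 0.964 = 3808
Band 3: 6650 * 0.945 = 6284
Band 4: 9550 * 0.963 + 3200 * 0.267 = 9197 + 854 = 10051
Net migration: Band 2 + 310 → 4118
Population now: 0–19=432, 20–39=4118, 40–59=6284, 60+=10051
After projecting period 2:
Births: 4118 * 0.065 = 268
Band 2: 432 * 0.964 = 416
Band 3: 4118 * 0.945 = 3892
Band 4: 6284 * 0.963 + 10051 * 0.267 = 6051 + 2684 = 8735
Net migration: Band 2 + 310 → 726
Population now: 0–19=268, 20–39=726, 40–59=3892, 60+=8735
After projecting period 3:
Births: 726 * 0.065 = 47
Band 2: 268 * 0.964 = 258
Band 3: 726 * 0.945 = 686
Band 4: 3892 * 0.963 + 8735 * 0.267 = 3748 + 2332 = 6080
Net migration: Band 2 + 310 → 568
Population now: 0–19=47, 20–39=568, 40–59=686, 60+=6080

686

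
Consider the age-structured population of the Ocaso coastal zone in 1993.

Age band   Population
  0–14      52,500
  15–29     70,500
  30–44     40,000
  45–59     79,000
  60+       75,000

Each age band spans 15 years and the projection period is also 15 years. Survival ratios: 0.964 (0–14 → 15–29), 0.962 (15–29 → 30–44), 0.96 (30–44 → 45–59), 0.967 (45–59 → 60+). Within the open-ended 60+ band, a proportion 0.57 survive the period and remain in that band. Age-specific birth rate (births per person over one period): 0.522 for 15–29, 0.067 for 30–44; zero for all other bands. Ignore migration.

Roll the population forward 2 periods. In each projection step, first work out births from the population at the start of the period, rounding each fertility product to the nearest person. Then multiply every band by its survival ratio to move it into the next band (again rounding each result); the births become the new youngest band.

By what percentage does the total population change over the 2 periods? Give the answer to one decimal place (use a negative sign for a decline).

-9.2

Numbering the groups 1..5 from youngest to oldest:
[period 1]
Births: 70500 × 0.522 = 36801 ; 40000 × 0.067 = 2680 ⇒ total 39481
Group 2: 52500 × 0.964 = 50610
Group 3: 70500 × 0.962 = 67821
Group 4: 40000 × 0.96 = 38400
Group 5: 79000 × 0.967 + 75000 × 0.57 = 76393 + 42750 = 119143
→ [39481, 50610, 67821, 38400, 119143]
[period 2]
Births: 50610 × 0.522 = 26418 ; 67821 × 0.067 = 4544 ⇒ total 30962
Group 2: 39481 × 0.964 = 38060
Group 3: 50610 × 0.962 = 48687
Group 4: 67821 × 0.96 = 65108
Group 5: 38400 × 0.967 + 119143 × 0.57 = 37133 + 67912 = 105045
→ [30962, 38060, 48687, 65108, 105045]
Total: 317000 → 287862; change = -29138; percentage change = -9.2%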